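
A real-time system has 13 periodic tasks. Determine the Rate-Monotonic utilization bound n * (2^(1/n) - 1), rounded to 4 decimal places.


Compute 2^(1/13) = 1.0547660765
Subtract 1: 1.0547660765 - 1 = 0.0547660765
Multiply by n: 13 * 0.0547660765 = 0.7119589945
Round to 4 dp: 0.7120

0.7120


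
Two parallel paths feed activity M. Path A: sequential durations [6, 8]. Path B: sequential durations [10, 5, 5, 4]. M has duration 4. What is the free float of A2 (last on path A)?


ES(A2) = sum of predecessors on chain A = 6
EF(A2) = ES + duration = 6 + 8 = 14
Successor of A2 is M. ES(M) = max(sum(A), sum(B)) = max(14, 24) = 24
Free float = ES(successor) - EF(current) = 24 - 14 = 10

10


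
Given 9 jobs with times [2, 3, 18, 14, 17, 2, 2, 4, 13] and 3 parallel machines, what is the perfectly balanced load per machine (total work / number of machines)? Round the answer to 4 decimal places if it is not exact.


Total processing time = 2 + 3 + 18 + 14 + 17 + 2 + 2 + 4 + 13 = 75
Number of machines = 3
Ideal balanced load = 75 / 3 = 25.0

25.0


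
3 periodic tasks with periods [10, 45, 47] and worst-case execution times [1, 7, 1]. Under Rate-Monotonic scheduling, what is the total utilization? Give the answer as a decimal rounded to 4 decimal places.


Compute individual utilizations (exact fractions):
  Task 1: C/T = 1/10 (approx. 0.1)
  Task 2: C/T = 7/45 (approx. 0.1556)
  Task 3: C/T = 1/47 (approx. 0.0213)
Total utilization U = 1/10 + 7/45 + 1/47 = 1171/4230
Rounded to 4 decimal places: U = 0.2768
RM (Liu & Layland) bound for 3 tasks = 0.779763; compare with U = 1171/4230 (approx. 0.276832)
U <= bound, so schedulable by RM sufficient condition.

0.2768


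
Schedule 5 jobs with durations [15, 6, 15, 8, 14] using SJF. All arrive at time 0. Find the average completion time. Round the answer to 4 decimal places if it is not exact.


SJF order (ascending): [6, 8, 14, 15, 15]
Completion times:
  Job 1: burst=6, C=6
  Job 2: burst=8, C=14
  Job 3: burst=14, C=28
  Job 4: burst=15, C=43
  Job 5: burst=15, C=58
Average completion = 149/5 = 29.8

29.8


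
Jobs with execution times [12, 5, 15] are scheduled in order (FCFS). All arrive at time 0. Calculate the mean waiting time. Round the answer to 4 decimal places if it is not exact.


FCFS order (as given): [12, 5, 15]
Waiting times:
  Job 1: wait = 0
  Job 2: wait = 12
  Job 3: wait = 17
Sum of waiting times = 29
Average waiting time = 29/3 = 9.6667

9.6667


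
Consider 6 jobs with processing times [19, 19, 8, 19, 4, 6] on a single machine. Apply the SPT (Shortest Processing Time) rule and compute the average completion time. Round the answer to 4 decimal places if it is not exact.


Sort jobs by processing time (SPT order): [4, 6, 8, 19, 19, 19]
Compute completion times sequentially:
  Job 1: processing = 4, completes at 4
  Job 2: processing = 6, completes at 10
  Job 3: processing = 8, completes at 18
  Job 4: processing = 19, completes at 37
  Job 5: processing = 19, completes at 56
  Job 6: processing = 19, completes at 75
Sum of completion times = 200
Average completion time = 200/6 = 33.3333

33.3333


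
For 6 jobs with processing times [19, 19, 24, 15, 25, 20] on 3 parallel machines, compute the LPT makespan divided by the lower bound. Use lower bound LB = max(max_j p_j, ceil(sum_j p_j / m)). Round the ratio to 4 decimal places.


LPT order: [25, 24, 20, 19, 19, 15]
Machine loads after assignment: [40, 43, 39]
LPT makespan = 43
Lower bound = max(max_job, ceil(total/3)) = max(25, 41) = 41
Ratio = 43 / 41 = 1.0488

1.0488


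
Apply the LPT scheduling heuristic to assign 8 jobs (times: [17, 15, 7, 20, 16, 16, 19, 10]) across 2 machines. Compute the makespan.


Sort jobs in decreasing order (LPT): [20, 19, 17, 16, 16, 15, 10, 7]
Assign each job to the least loaded machine:
  Machine 1: jobs [20, 16, 16, 7], load = 59
  Machine 2: jobs [19, 17, 15, 10], load = 61
Makespan = max load = 61

61


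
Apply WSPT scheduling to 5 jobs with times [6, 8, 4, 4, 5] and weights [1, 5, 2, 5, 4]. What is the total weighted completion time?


Compute p/w ratios and sort ascending (WSPT): [(4, 5), (5, 4), (8, 5), (4, 2), (6, 1)]
Compute weighted completion times:
  Job (p=4,w=5): C=4, w*C=5*4=20
  Job (p=5,w=4): C=9, w*C=4*9=36
  Job (p=8,w=5): C=17, w*C=5*17=85
  Job (p=4,w=2): C=21, w*C=2*21=42
  Job (p=6,w=1): C=27, w*C=1*27=27
Total weighted completion time = 210

210


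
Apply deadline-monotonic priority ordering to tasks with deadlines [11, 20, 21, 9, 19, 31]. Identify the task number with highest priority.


Sort tasks by relative deadline (ascending):
  Task 4: deadline = 9
  Task 1: deadline = 11
  Task 5: deadline = 19
  Task 2: deadline = 20
  Task 3: deadline = 21
  Task 6: deadline = 31
Priority order (highest first): [4, 1, 5, 2, 3, 6]
Highest priority task = 4

4


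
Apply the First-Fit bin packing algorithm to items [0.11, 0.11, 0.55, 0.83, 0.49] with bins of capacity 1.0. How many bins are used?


Place items sequentially using First-Fit:
  Item 0.11 -> new Bin 1
  Item 0.11 -> Bin 1 (now 0.22)
  Item 0.55 -> Bin 1 (now 0.77)
  Item 0.83 -> new Bin 2
  Item 0.49 -> new Bin 3
Total bins used = 3

3


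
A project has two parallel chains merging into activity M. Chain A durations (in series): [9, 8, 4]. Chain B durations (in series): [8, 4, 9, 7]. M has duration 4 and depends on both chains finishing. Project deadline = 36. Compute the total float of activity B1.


Forward pass: ES(B1) = sum of predecessors on chain B = 0
EF = ES + duration = 0 + 8 = 8
Backward pass: LF(M) = deadline = 36; LS(M) = 36 - 4 = 32
LF(B1) = LS(M) - sum(successors on chain B) = 32 - 20 = 12
LS = LF - duration = 12 - 8 = 4
Total float = LS - ES = 4 - 0 = 4

4


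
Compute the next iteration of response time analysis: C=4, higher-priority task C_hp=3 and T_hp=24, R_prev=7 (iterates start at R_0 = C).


R_next = C + ceil(R_prev / T_hp) * C_hp
ceil(7 / 24) = ceil(0.2917) = 1
Interference = 1 * 3 = 3
R_next = 4 + 3 = 7
R_next = R_prev, so the iteration has converged (response time = 7).

7


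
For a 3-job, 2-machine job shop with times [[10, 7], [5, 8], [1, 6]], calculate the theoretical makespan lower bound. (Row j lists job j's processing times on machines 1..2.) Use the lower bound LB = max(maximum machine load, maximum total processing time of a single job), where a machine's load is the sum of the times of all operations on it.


Machine loads:
  Machine 1: 10 + 5 + 1 = 16
  Machine 2: 7 + 8 + 6 = 21
Max machine load = 21
Job totals:
  Job 1: 17
  Job 2: 13
  Job 3: 7
Max job total = 17
Lower bound = max(21, 17) = 21

21


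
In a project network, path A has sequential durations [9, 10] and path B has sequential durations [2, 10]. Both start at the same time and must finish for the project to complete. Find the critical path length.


Path A total = 9 + 10 = 19
Path B total = 2 + 10 = 12
Critical path = longest path = max(19, 12) = 19

19


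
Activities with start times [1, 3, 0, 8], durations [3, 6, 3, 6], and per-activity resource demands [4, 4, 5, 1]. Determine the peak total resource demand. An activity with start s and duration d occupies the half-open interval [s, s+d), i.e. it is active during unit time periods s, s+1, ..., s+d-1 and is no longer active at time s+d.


Each activity i is active on [start_i, start_i + duration_i).
Compute total resource usage per time slot:
  t=0: active resources = [5], total = 5
  t=1: active resources = [4, 5], total = 9
  t=2: active resources = [4, 5], total = 9
  t=3: active resources = [4, 4], total = 8
  t=4: active resources = [4], total = 4
  t=5: active resources = [4], total = 4
  t=6: active resources = [4], total = 4
  t=7: active resources = [4], total = 4
  t=8: active resources = [4, 1], total = 5
  t=9: active resources = [1], total = 1
  t=10: active resources = [1], total = 1
  t=11: active resources = [1], total = 1
  t=12: active resources = [1], total = 1
  t=13: active resources = [1], total = 1
Peak resource demand = 9

9


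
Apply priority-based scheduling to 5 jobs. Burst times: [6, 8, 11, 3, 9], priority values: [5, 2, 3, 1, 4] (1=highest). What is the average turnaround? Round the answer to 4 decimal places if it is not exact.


Sort by priority (ascending = highest first):
Order: [(1, 3), (2, 8), (3, 11), (4, 9), (5, 6)]
Completion times:
  Priority 1, burst=3, C=3
  Priority 2, burst=8, C=11
  Priority 3, burst=11, C=22
  Priority 4, burst=9, C=31
  Priority 5, burst=6, C=37
Average turnaround = 104/5 = 20.8

20.8


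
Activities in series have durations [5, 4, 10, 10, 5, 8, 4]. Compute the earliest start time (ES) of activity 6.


Activity 6 starts after activities 1 through 5 complete.
Predecessor durations: [5, 4, 10, 10, 5]
ES = 5 + 4 + 10 + 10 + 5 = 34

34


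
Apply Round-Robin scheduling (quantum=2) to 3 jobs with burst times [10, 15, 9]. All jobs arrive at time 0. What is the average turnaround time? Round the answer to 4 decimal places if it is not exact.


Time quantum = 2
Execution trace:
  J1 runs 2 units, time = 2
  J2 runs 2 units, time = 4
  J3 runs 2 units, time = 6
  J1 runs 2 units, time = 8
  J2 runs 2 units, time = 10
  J3 runs 2 units, time = 12
  J1 runs 2 units, time = 14
  J2 runs 2 units, time = 16
  J3 runs 2 units, time = 18
  J1 runs 2 units, time = 20
  J2 runs 2 units, time = 22
  J3 runs 2 units, time = 24
  J1 runs 2 units, time = 26
  J2 runs 2 units, time = 28
  J3 runs 1 units, time = 29
  J2 runs 2 units, time = 31
  J2 runs 2 units, time = 33
  J2 runs 1 units, time = 34
Finish times: [26, 34, 29]
Average turnaround = 89/3 = 29.6667

29.6667


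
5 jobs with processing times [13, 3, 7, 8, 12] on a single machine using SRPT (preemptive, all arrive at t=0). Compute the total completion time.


Since all jobs arrive at t=0, SRPT equals SPT ordering.
SPT order: [3, 7, 8, 12, 13]
Completion times:
  Job 1: p=3, C=3
  Job 2: p=7, C=10
  Job 3: p=8, C=18
  Job 4: p=12, C=30
  Job 5: p=13, C=43
Total completion time = 3 + 10 + 18 + 30 + 43 = 104

104


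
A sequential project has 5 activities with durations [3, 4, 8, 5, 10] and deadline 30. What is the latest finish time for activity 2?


LF(activity 2) = deadline - sum of successor durations
Successors: activities 3 through 5 with durations [8, 5, 10]
Sum of successor durations = 23
LF = 30 - 23 = 7

7


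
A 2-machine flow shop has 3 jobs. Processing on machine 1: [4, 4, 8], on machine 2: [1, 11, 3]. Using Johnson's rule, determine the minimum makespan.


Apply Johnson's rule:
  Group 1 (a <= b): [(2, 4, 11)]
  Group 2 (a > b): [(3, 8, 3), (1, 4, 1)]
Optimal job order: [2, 3, 1]
Schedule:
  Job 2: M1 done at 4, M2 done at 15
  Job 3: M1 done at 12, M2 done at 18
  Job 1: M1 done at 16, M2 done at 19
Makespan = 19

19


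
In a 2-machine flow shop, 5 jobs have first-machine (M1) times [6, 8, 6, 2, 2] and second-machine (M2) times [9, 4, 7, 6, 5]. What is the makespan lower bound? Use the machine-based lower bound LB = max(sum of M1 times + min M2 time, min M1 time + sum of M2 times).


LB1 = sum(M1 times) + min(M2 times) = 24 + 4 = 28
LB2 = min(M1 times) + sum(M2 times) = 2 + 31 = 33
Lower bound = max(LB1, LB2) = max(28, 33) = 33

33


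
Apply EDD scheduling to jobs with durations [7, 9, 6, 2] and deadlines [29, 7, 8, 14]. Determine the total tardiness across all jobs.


Sort by due date (EDD order): [(9, 7), (6, 8), (2, 14), (7, 29)]
Compute completion times and tardiness:
  Job 1: p=9, d=7, C=9, tardiness=max(0,9-7)=2
  Job 2: p=6, d=8, C=15, tardiness=max(0,15-8)=7
  Job 3: p=2, d=14, C=17, tardiness=max(0,17-14)=3
  Job 4: p=7, d=29, C=24, tardiness=max(0,24-29)=0
Total tardiness = 12

12


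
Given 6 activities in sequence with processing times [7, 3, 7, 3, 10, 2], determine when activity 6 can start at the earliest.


Activity 6 starts after activities 1 through 5 complete.
Predecessor durations: [7, 3, 7, 3, 10]
ES = 7 + 3 + 7 + 3 + 10 = 30

30


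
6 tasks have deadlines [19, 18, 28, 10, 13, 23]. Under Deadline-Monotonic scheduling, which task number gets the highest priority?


Sort tasks by relative deadline (ascending):
  Task 4: deadline = 10
  Task 5: deadline = 13
  Task 2: deadline = 18
  Task 1: deadline = 19
  Task 6: deadline = 23
  Task 3: deadline = 28
Priority order (highest first): [4, 5, 2, 1, 6, 3]
Highest priority task = 4

4


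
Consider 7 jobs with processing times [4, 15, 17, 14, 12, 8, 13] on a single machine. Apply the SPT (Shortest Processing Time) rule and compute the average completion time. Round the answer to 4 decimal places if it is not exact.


Sort jobs by processing time (SPT order): [4, 8, 12, 13, 14, 15, 17]
Compute completion times sequentially:
  Job 1: processing = 4, completes at 4
  Job 2: processing = 8, completes at 12
  Job 3: processing = 12, completes at 24
  Job 4: processing = 13, completes at 37
  Job 5: processing = 14, completes at 51
  Job 6: processing = 15, completes at 66
  Job 7: processing = 17, completes at 83
Sum of completion times = 277
Average completion time = 277/7 = 39.5714

39.5714


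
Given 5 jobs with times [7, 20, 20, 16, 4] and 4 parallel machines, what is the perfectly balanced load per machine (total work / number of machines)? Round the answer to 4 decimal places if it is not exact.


Total processing time = 7 + 20 + 20 + 16 + 4 = 67
Number of machines = 4
Ideal balanced load = 67 / 4 = 16.75

16.75


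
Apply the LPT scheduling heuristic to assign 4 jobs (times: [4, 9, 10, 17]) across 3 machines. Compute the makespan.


Sort jobs in decreasing order (LPT): [17, 10, 9, 4]
Assign each job to the least loaded machine:
  Machine 1: jobs [17], load = 17
  Machine 2: jobs [10], load = 10
  Machine 3: jobs [9, 4], load = 13
Makespan = max load = 17

17


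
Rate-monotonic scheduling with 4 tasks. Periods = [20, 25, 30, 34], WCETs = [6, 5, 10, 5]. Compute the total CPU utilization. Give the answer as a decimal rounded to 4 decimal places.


Compute individual utilizations (exact fractions):
  Task 1: C/T = 6/20 = 3/10 (approx. 0.3)
  Task 2: C/T = 5/25 = 1/5 (approx. 0.2)
  Task 3: C/T = 10/30 = 1/3 (approx. 0.3333)
  Task 4: C/T = 5/34 (approx. 0.1471)
Total utilization U = 3/10 + 1/5 + 1/3 + 5/34 = 50/51
Rounded to 4 decimal places: U = 0.9804
RM (Liu & Layland) bound for 4 tasks = 0.756828; compare with U = 50/51 (approx. 0.980392)
bound < U <= 1, so the RM sufficient condition is not met (inconclusive; an exact test such as response-time analysis is needed).

0.9804


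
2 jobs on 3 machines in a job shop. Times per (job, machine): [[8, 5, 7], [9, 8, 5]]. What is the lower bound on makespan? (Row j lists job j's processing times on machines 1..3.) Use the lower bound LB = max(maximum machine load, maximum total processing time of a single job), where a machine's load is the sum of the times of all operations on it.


Machine loads:
  Machine 1: 8 + 9 = 17
  Machine 2: 5 + 8 = 13
  Machine 3: 7 + 5 = 12
Max machine load = 17
Job totals:
  Job 1: 20
  Job 2: 22
Max job total = 22
Lower bound = max(17, 22) = 22

22


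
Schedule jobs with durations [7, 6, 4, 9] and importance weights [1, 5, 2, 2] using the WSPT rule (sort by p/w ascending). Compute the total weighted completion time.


Compute p/w ratios and sort ascending (WSPT): [(6, 5), (4, 2), (9, 2), (7, 1)]
Compute weighted completion times:
  Job (p=6,w=5): C=6, w*C=5*6=30
  Job (p=4,w=2): C=10, w*C=2*10=20
  Job (p=9,w=2): C=19, w*C=2*19=38
  Job (p=7,w=1): C=26, w*C=1*26=26
Total weighted completion time = 114

114


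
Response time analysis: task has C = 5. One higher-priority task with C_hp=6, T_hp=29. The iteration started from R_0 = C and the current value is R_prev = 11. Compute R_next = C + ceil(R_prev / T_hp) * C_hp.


R_next = C + ceil(R_prev / T_hp) * C_hp
ceil(11 / 29) = ceil(0.3793) = 1
Interference = 1 * 6 = 6
R_next = 5 + 6 = 11
R_next = R_prev, so the iteration has converged (response time = 11).

11


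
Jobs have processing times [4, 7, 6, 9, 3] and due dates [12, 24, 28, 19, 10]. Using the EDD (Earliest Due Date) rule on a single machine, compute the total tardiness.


Sort by due date (EDD order): [(3, 10), (4, 12), (9, 19), (7, 24), (6, 28)]
Compute completion times and tardiness:
  Job 1: p=3, d=10, C=3, tardiness=max(0,3-10)=0
  Job 2: p=4, d=12, C=7, tardiness=max(0,7-12)=0
  Job 3: p=9, d=19, C=16, tardiness=max(0,16-19)=0
  Job 4: p=7, d=24, C=23, tardiness=max(0,23-24)=0
  Job 5: p=6, d=28, C=29, tardiness=max(0,29-28)=1
Total tardiness = 1

1


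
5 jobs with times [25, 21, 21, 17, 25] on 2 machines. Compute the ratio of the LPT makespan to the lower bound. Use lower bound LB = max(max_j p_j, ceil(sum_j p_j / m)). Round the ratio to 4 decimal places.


LPT order: [25, 25, 21, 21, 17]
Machine loads after assignment: [63, 46]
LPT makespan = 63
Lower bound = max(max_job, ceil(total/2)) = max(25, 55) = 55
Ratio = 63 / 55 = 1.1455

1.1455


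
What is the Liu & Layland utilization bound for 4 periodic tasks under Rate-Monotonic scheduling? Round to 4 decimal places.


Compute 2^(1/4) = 1.1892071150
Subtract 1: 1.1892071150 - 1 = 0.1892071150
Multiply by n: 4 * 0.1892071150 = 0.7568284600
Round to 4 dp: 0.7568

0.7568


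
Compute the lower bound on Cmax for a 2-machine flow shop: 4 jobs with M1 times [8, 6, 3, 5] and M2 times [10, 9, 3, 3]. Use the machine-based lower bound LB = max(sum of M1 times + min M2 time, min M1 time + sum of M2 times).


LB1 = sum(M1 times) + min(M2 times) = 22 + 3 = 25
LB2 = min(M1 times) + sum(M2 times) = 3 + 25 = 28
Lower bound = max(LB1, LB2) = max(25, 28) = 28

28


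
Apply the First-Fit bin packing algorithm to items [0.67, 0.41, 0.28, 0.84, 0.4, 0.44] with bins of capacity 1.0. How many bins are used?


Place items sequentially using First-Fit:
  Item 0.67 -> new Bin 1
  Item 0.41 -> new Bin 2
  Item 0.28 -> Bin 1 (now 0.95)
  Item 0.84 -> new Bin 3
  Item 0.4 -> Bin 2 (now 0.81)
  Item 0.44 -> new Bin 4
Total bins used = 4

4


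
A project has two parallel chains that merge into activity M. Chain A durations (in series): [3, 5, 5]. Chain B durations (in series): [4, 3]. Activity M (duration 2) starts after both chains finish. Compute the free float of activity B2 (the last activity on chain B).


ES(B2) = sum of predecessors on chain B = 4
EF(B2) = ES + duration = 4 + 3 = 7
Successor of B2 is M. ES(M) = max(sum(A), sum(B)) = max(13, 7) = 13
Free float = ES(successor) - EF(current) = 13 - 7 = 6

6


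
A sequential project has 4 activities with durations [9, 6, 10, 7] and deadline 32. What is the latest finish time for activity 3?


LF(activity 3) = deadline - sum of successor durations
Successors: activities 4 through 4 with durations [7]
Sum of successor durations = 7
LF = 32 - 7 = 25

25


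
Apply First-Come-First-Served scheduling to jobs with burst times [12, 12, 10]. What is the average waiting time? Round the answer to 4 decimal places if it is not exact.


FCFS order (as given): [12, 12, 10]
Waiting times:
  Job 1: wait = 0
  Job 2: wait = 12
  Job 3: wait = 24
Sum of waiting times = 36
Average waiting time = 36/3 = 12.0

12.0


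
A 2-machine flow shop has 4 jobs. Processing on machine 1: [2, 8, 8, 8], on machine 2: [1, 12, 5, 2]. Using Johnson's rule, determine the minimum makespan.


Apply Johnson's rule:
  Group 1 (a <= b): [(2, 8, 12)]
  Group 2 (a > b): [(3, 8, 5), (4, 8, 2), (1, 2, 1)]
Optimal job order: [2, 3, 4, 1]
Schedule:
  Job 2: M1 done at 8, M2 done at 20
  Job 3: M1 done at 16, M2 done at 25
  Job 4: M1 done at 24, M2 done at 27
  Job 1: M1 done at 26, M2 done at 28
Makespan = 28

28


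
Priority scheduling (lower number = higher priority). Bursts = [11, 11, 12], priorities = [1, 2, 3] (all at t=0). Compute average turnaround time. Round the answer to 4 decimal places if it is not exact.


Sort by priority (ascending = highest first):
Order: [(1, 11), (2, 11), (3, 12)]
Completion times:
  Priority 1, burst=11, C=11
  Priority 2, burst=11, C=22
  Priority 3, burst=12, C=34
Average turnaround = 67/3 = 22.3333

22.3333


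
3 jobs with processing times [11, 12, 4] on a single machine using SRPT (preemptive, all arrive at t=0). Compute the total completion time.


Since all jobs arrive at t=0, SRPT equals SPT ordering.
SPT order: [4, 11, 12]
Completion times:
  Job 1: p=4, C=4
  Job 2: p=11, C=15
  Job 3: p=12, C=27
Total completion time = 4 + 15 + 27 = 46

46


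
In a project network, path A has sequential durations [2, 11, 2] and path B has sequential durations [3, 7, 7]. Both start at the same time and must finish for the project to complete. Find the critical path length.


Path A total = 2 + 11 + 2 = 15
Path B total = 3 + 7 + 7 = 17
Critical path = longest path = max(15, 17) = 17

17


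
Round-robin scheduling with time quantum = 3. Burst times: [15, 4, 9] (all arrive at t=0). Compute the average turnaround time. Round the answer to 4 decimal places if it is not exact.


Time quantum = 3
Execution trace:
  J1 runs 3 units, time = 3
  J2 runs 3 units, time = 6
  J3 runs 3 units, time = 9
  J1 runs 3 units, time = 12
  J2 runs 1 units, time = 13
  J3 runs 3 units, time = 16
  J1 runs 3 units, time = 19
  J3 runs 3 units, time = 22
  J1 runs 3 units, time = 25
  J1 runs 3 units, time = 28
Finish times: [28, 13, 22]
Average turnaround = 63/3 = 21.0

21.0


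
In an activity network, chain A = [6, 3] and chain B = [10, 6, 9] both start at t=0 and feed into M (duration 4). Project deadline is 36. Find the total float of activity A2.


Forward pass: ES(A2) = sum of predecessors on chain A = 6
EF = ES + duration = 6 + 3 = 9
Backward pass: LF(M) = deadline = 36; LS(M) = 36 - 4 = 32
LF(A2) = LS(M) - sum(successors on chain A) = 32 - 0 = 32
LS = LF - duration = 32 - 3 = 29
Total float = LS - ES = 29 - 6 = 23

23


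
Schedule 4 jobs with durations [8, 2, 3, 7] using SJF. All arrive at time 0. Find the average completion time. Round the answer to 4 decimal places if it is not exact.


SJF order (ascending): [2, 3, 7, 8]
Completion times:
  Job 1: burst=2, C=2
  Job 2: burst=3, C=5
  Job 3: burst=7, C=12
  Job 4: burst=8, C=20
Average completion = 39/4 = 9.75

9.75


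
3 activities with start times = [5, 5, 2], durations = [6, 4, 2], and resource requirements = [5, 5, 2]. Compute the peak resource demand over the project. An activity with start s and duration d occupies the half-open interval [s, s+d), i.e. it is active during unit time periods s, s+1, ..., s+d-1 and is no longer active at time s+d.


Each activity i is active on [start_i, start_i + duration_i).
Compute total resource usage per time slot:
  t=0: active resources = [], total = 0
  t=1: active resources = [], total = 0
  t=2: active resources = [2], total = 2
  t=3: active resources = [2], total = 2
  t=4: active resources = [], total = 0
  t=5: active resources = [5, 5], total = 10
  t=6: active resources = [5, 5], total = 10
  t=7: active resources = [5, 5], total = 10
  t=8: active resources = [5, 5], total = 10
  t=9: active resources = [5], total = 5
  t=10: active resources = [5], total = 5
Peak resource demand = 10

10


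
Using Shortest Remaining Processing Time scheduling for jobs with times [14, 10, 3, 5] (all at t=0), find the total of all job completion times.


Since all jobs arrive at t=0, SRPT equals SPT ordering.
SPT order: [3, 5, 10, 14]
Completion times:
  Job 1: p=3, C=3
  Job 2: p=5, C=8
  Job 3: p=10, C=18
  Job 4: p=14, C=32
Total completion time = 3 + 8 + 18 + 32 = 61

61


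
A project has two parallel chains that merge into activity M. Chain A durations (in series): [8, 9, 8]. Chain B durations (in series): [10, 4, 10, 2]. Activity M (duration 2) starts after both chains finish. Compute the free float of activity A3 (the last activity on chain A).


ES(A3) = sum of predecessors on chain A = 17
EF(A3) = ES + duration = 17 + 8 = 25
Successor of A3 is M. ES(M) = max(sum(A), sum(B)) = max(25, 26) = 26
Free float = ES(successor) - EF(current) = 26 - 25 = 1

1


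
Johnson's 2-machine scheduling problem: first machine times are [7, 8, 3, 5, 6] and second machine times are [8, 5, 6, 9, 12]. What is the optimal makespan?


Apply Johnson's rule:
  Group 1 (a <= b): [(3, 3, 6), (4, 5, 9), (5, 6, 12), (1, 7, 8)]
  Group 2 (a > b): [(2, 8, 5)]
Optimal job order: [3, 4, 5, 1, 2]
Schedule:
  Job 3: M1 done at 3, M2 done at 9
  Job 4: M1 done at 8, M2 done at 18
  Job 5: M1 done at 14, M2 done at 30
  Job 1: M1 done at 21, M2 done at 38
  Job 2: M1 done at 29, M2 done at 43
Makespan = 43

43


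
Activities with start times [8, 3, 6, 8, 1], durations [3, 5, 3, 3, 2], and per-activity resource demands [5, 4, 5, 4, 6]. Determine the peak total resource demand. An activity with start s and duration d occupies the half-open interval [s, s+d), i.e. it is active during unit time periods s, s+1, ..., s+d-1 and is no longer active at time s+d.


Each activity i is active on [start_i, start_i + duration_i).
Compute total resource usage per time slot:
  t=0: active resources = [], total = 0
  t=1: active resources = [6], total = 6
  t=2: active resources = [6], total = 6
  t=3: active resources = [4], total = 4
  t=4: active resources = [4], total = 4
  t=5: active resources = [4], total = 4
  t=6: active resources = [4, 5], total = 9
  t=7: active resources = [4, 5], total = 9
  t=8: active resources = [5, 5, 4], total = 14
  t=9: active resources = [5, 4], total = 9
  t=10: active resources = [5, 4], total = 9
Peak resource demand = 14

14


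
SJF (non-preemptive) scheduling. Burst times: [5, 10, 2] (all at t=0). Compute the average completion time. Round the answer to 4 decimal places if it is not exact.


SJF order (ascending): [2, 5, 10]
Completion times:
  Job 1: burst=2, C=2
  Job 2: burst=5, C=7
  Job 3: burst=10, C=17
Average completion = 26/3 = 8.6667

8.6667


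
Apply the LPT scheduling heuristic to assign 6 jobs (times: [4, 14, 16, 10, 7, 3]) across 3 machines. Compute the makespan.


Sort jobs in decreasing order (LPT): [16, 14, 10, 7, 4, 3]
Assign each job to the least loaded machine:
  Machine 1: jobs [16, 3], load = 19
  Machine 2: jobs [14, 4], load = 18
  Machine 3: jobs [10, 7], load = 17
Makespan = max load = 19

19


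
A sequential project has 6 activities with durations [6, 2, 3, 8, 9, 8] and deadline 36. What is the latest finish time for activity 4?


LF(activity 4) = deadline - sum of successor durations
Successors: activities 5 through 6 with durations [9, 8]
Sum of successor durations = 17
LF = 36 - 17 = 19

19


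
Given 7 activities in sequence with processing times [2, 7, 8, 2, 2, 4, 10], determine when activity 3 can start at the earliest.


Activity 3 starts after activities 1 through 2 complete.
Predecessor durations: [2, 7]
ES = 2 + 7 = 9

9


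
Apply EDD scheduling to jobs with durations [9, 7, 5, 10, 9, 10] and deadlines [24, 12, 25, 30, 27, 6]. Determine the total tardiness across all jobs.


Sort by due date (EDD order): [(10, 6), (7, 12), (9, 24), (5, 25), (9, 27), (10, 30)]
Compute completion times and tardiness:
  Job 1: p=10, d=6, C=10, tardiness=max(0,10-6)=4
  Job 2: p=7, d=12, C=17, tardiness=max(0,17-12)=5
  Job 3: p=9, d=24, C=26, tardiness=max(0,26-24)=2
  Job 4: p=5, d=25, C=31, tardiness=max(0,31-25)=6
  Job 5: p=9, d=27, C=40, tardiness=max(0,40-27)=13
  Job 6: p=10, d=30, C=50, tardiness=max(0,50-30)=20
Total tardiness = 50

50


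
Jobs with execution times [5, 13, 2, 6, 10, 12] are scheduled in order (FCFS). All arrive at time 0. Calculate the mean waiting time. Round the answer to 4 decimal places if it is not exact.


FCFS order (as given): [5, 13, 2, 6, 10, 12]
Waiting times:
  Job 1: wait = 0
  Job 2: wait = 5
  Job 3: wait = 18
  Job 4: wait = 20
  Job 5: wait = 26
  Job 6: wait = 36
Sum of waiting times = 105
Average waiting time = 105/6 = 17.5

17.5


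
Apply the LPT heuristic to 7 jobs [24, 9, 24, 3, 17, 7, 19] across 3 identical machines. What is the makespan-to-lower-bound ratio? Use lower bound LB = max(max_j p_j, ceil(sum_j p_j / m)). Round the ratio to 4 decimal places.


LPT order: [24, 24, 19, 17, 9, 7, 3]
Machine loads after assignment: [33, 34, 36]
LPT makespan = 36
Lower bound = max(max_job, ceil(total/3)) = max(24, 35) = 35
Ratio = 36 / 35 = 1.0286

1.0286


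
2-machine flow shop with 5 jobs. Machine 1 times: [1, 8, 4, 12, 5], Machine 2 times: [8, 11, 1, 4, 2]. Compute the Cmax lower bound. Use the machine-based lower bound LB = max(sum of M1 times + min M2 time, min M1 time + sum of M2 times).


LB1 = sum(M1 times) + min(M2 times) = 30 + 1 = 31
LB2 = min(M1 times) + sum(M2 times) = 1 + 26 = 27
Lower bound = max(LB1, LB2) = max(31, 27) = 31

31


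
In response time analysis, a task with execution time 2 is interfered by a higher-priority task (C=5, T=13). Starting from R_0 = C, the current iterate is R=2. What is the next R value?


R_next = C + ceil(R_prev / T_hp) * C_hp
ceil(2 / 13) = ceil(0.1538) = 1
Interference = 1 * 5 = 5
R_next = 2 + 5 = 7

7


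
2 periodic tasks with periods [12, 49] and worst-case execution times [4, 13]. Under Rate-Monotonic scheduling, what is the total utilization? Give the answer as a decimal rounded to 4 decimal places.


Compute individual utilizations (exact fractions):
  Task 1: C/T = 4/12 = 1/3 (approx. 0.3333)
  Task 2: C/T = 13/49 (approx. 0.2653)
Total utilization U = 1/3 + 13/49 = 88/147
Rounded to 4 decimal places: U = 0.5986
RM (Liu & Layland) bound for 2 tasks = 0.828427; compare with U = 88/147 (approx. 0.598639)
U <= bound, so schedulable by RM sufficient condition.

0.5986


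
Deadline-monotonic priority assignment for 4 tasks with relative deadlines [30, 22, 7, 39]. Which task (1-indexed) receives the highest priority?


Sort tasks by relative deadline (ascending):
  Task 3: deadline = 7
  Task 2: deadline = 22
  Task 1: deadline = 30
  Task 4: deadline = 39
Priority order (highest first): [3, 2, 1, 4]
Highest priority task = 3

3


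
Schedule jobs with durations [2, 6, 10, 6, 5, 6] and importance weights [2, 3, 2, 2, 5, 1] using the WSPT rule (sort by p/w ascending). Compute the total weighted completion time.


Compute p/w ratios and sort ascending (WSPT): [(2, 2), (5, 5), (6, 3), (6, 2), (10, 2), (6, 1)]
Compute weighted completion times:
  Job (p=2,w=2): C=2, w*C=2*2=4
  Job (p=5,w=5): C=7, w*C=5*7=35
  Job (p=6,w=3): C=13, w*C=3*13=39
  Job (p=6,w=2): C=19, w*C=2*19=38
  Job (p=10,w=2): C=29, w*C=2*29=58
  Job (p=6,w=1): C=35, w*C=1*35=35
Total weighted completion time = 209

209


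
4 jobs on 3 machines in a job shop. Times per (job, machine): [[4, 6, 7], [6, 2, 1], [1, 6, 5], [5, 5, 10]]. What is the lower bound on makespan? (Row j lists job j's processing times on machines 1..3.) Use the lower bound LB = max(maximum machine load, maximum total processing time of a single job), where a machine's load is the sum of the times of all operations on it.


Machine loads:
  Machine 1: 4 + 6 + 1 + 5 = 16
  Machine 2: 6 + 2 + 6 + 5 = 19
  Machine 3: 7 + 1 + 5 + 10 = 23
Max machine load = 23
Job totals:
  Job 1: 17
  Job 2: 9
  Job 3: 12
  Job 4: 20
Max job total = 20
Lower bound = max(23, 20) = 23

23


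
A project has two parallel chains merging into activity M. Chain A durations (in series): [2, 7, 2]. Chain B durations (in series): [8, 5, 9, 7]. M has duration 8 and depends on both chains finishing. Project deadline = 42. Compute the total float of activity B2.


Forward pass: ES(B2) = sum of predecessors on chain B = 8
EF = ES + duration = 8 + 5 = 13
Backward pass: LF(M) = deadline = 42; LS(M) = 42 - 8 = 34
LF(B2) = LS(M) - sum(successors on chain B) = 34 - 16 = 18
LS = LF - duration = 18 - 5 = 13
Total float = LS - ES = 13 - 8 = 5

5


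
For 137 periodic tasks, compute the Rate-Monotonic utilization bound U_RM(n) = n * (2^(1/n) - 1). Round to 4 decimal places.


Compute 2^(1/137) = 1.0050722892
Subtract 1: 1.0050722892 - 1 = 0.0050722892
Multiply by n: 137 * 0.0050722892 = 0.6949036204
Round to 4 dp: 0.6949

0.6949


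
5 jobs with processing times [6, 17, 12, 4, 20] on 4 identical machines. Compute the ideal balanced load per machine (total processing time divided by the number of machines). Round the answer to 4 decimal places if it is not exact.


Total processing time = 6 + 17 + 12 + 4 + 20 = 59
Number of machines = 4
Ideal balanced load = 59 / 4 = 14.75

14.75


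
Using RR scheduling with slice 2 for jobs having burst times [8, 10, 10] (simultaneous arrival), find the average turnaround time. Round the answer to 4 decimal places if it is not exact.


Time quantum = 2
Execution trace:
  J1 runs 2 units, time = 2
  J2 runs 2 units, time = 4
  J3 runs 2 units, time = 6
  J1 runs 2 units, time = 8
  J2 runs 2 units, time = 10
  J3 runs 2 units, time = 12
  J1 runs 2 units, time = 14
  J2 runs 2 units, time = 16
  J3 runs 2 units, time = 18
  J1 runs 2 units, time = 20
  J2 runs 2 units, time = 22
  J3 runs 2 units, time = 24
  J2 runs 2 units, time = 26
  J3 runs 2 units, time = 28
Finish times: [20, 26, 28]
Average turnaround = 74/3 = 24.6667

24.6667


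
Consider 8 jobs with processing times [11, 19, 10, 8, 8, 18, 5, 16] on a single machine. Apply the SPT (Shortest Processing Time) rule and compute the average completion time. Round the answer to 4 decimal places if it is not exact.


Sort jobs by processing time (SPT order): [5, 8, 8, 10, 11, 16, 18, 19]
Compute completion times sequentially:
  Job 1: processing = 5, completes at 5
  Job 2: processing = 8, completes at 13
  Job 3: processing = 8, completes at 21
  Job 4: processing = 10, completes at 31
  Job 5: processing = 11, completes at 42
  Job 6: processing = 16, completes at 58
  Job 7: processing = 18, completes at 76
  Job 8: processing = 19, completes at 95
Sum of completion times = 341
Average completion time = 341/8 = 42.625

42.625


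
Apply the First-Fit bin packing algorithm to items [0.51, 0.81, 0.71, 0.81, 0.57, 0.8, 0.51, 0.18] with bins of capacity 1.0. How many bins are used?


Place items sequentially using First-Fit:
  Item 0.51 -> new Bin 1
  Item 0.81 -> new Bin 2
  Item 0.71 -> new Bin 3
  Item 0.81 -> new Bin 4
  Item 0.57 -> new Bin 5
  Item 0.8 -> new Bin 6
  Item 0.51 -> new Bin 7
  Item 0.18 -> Bin 1 (now 0.69)
Total bins used = 7

7


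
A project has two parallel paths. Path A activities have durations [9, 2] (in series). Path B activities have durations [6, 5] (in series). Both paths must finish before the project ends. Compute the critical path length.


Path A total = 9 + 2 = 11
Path B total = 6 + 5 = 11
Critical path = longest path = max(11, 11) = 11

11


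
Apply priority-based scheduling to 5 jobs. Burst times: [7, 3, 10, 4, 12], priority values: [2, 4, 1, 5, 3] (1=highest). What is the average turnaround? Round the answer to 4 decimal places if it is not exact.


Sort by priority (ascending = highest first):
Order: [(1, 10), (2, 7), (3, 12), (4, 3), (5, 4)]
Completion times:
  Priority 1, burst=10, C=10
  Priority 2, burst=7, C=17
  Priority 3, burst=12, C=29
  Priority 4, burst=3, C=32
  Priority 5, burst=4, C=36
Average turnaround = 124/5 = 24.8

24.8


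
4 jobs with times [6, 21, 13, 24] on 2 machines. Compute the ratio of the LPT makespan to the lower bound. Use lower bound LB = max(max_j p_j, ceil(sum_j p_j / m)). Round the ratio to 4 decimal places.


LPT order: [24, 21, 13, 6]
Machine loads after assignment: [30, 34]
LPT makespan = 34
Lower bound = max(max_job, ceil(total/2)) = max(24, 32) = 32
Ratio = 34 / 32 = 1.0625

1.0625


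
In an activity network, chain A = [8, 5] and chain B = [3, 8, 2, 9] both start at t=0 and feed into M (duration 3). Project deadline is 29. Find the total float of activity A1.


Forward pass: ES(A1) = sum of predecessors on chain A = 0
EF = ES + duration = 0 + 8 = 8
Backward pass: LF(M) = deadline = 29; LS(M) = 29 - 3 = 26
LF(A1) = LS(M) - sum(successors on chain A) = 26 - 5 = 21
LS = LF - duration = 21 - 8 = 13
Total float = LS - ES = 13 - 0 = 13

13


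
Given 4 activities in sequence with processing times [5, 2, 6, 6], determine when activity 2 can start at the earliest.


Activity 2 starts after activities 1 through 1 complete.
Predecessor durations: [5]
ES = 5 = 5

5


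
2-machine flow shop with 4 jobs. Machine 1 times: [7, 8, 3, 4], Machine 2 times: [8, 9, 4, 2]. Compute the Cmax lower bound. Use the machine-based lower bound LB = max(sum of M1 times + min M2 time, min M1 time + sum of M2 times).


LB1 = sum(M1 times) + min(M2 times) = 22 + 2 = 24
LB2 = min(M1 times) + sum(M2 times) = 3 + 23 = 26
Lower bound = max(LB1, LB2) = max(24, 26) = 26

26


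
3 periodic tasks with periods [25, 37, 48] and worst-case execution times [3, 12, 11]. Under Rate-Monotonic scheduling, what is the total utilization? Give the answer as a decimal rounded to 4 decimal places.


Compute individual utilizations (exact fractions):
  Task 1: C/T = 3/25 (approx. 0.12)
  Task 2: C/T = 12/37 (approx. 0.3243)
  Task 3: C/T = 11/48 (approx. 0.2292)
Total utilization U = 3/25 + 12/37 + 11/48 = 29903/44400
Rounded to 4 decimal places: U = 0.6735
RM (Liu & Layland) bound for 3 tasks = 0.779763; compare with U = 29903/44400 (approx. 0.673491)
U <= bound, so schedulable by RM sufficient condition.

0.6735


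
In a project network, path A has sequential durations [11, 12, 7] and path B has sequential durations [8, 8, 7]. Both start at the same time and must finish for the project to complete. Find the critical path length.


Path A total = 11 + 12 + 7 = 30
Path B total = 8 + 8 + 7 = 23
Critical path = longest path = max(30, 23) = 30

30


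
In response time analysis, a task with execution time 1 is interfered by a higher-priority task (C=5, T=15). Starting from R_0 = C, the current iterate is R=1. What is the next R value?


R_next = C + ceil(R_prev / T_hp) * C_hp
ceil(1 / 15) = ceil(0.0667) = 1
Interference = 1 * 5 = 5
R_next = 1 + 5 = 6

6


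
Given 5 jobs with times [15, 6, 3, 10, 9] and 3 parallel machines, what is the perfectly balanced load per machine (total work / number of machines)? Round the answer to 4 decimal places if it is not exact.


Total processing time = 15 + 6 + 3 + 10 + 9 = 43
Number of machines = 3
Ideal balanced load = 43 / 3 = 14.3333

14.3333


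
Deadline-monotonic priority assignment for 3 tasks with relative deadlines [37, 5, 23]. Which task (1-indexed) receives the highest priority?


Sort tasks by relative deadline (ascending):
  Task 2: deadline = 5
  Task 3: deadline = 23
  Task 1: deadline = 37
Priority order (highest first): [2, 3, 1]
Highest priority task = 2

2


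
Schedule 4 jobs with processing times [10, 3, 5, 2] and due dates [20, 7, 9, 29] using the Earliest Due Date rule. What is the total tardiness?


Sort by due date (EDD order): [(3, 7), (5, 9), (10, 20), (2, 29)]
Compute completion times and tardiness:
  Job 1: p=3, d=7, C=3, tardiness=max(0,3-7)=0
  Job 2: p=5, d=9, C=8, tardiness=max(0,8-9)=0
  Job 3: p=10, d=20, C=18, tardiness=max(0,18-20)=0
  Job 4: p=2, d=29, C=20, tardiness=max(0,20-29)=0
Total tardiness = 0

0


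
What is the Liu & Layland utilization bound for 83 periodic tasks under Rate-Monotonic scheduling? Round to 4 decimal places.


Compute 2^(1/83) = 1.0083861392
Subtract 1: 1.0083861392 - 1 = 0.0083861392
Multiply by n: 83 * 0.0083861392 = 0.6960495536
Round to 4 dp: 0.6960

0.6960


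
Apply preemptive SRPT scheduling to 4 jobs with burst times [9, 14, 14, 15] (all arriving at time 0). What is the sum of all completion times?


Since all jobs arrive at t=0, SRPT equals SPT ordering.
SPT order: [9, 14, 14, 15]
Completion times:
  Job 1: p=9, C=9
  Job 2: p=14, C=23
  Job 3: p=14, C=37
  Job 4: p=15, C=52
Total completion time = 9 + 23 + 37 + 52 = 121

121


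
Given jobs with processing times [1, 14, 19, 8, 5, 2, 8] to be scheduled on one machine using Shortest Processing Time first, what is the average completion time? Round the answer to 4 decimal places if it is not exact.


Sort jobs by processing time (SPT order): [1, 2, 5, 8, 8, 14, 19]
Compute completion times sequentially:
  Job 1: processing = 1, completes at 1
  Job 2: processing = 2, completes at 3
  Job 3: processing = 5, completes at 8
  Job 4: processing = 8, completes at 16
  Job 5: processing = 8, completes at 24
  Job 6: processing = 14, completes at 38
  Job 7: processing = 19, completes at 57
Sum of completion times = 147
Average completion time = 147/7 = 21.0

21.0
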